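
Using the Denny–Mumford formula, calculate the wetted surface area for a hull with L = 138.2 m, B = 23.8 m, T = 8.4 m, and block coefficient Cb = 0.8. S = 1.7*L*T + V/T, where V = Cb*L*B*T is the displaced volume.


Formula: S = 1.7*L*T + V/T with V = Cb*L*B*T, i.e. S = L * (1.7*T + Cb*B)
Step 1 — 1.7*T = 1.7 * 8.4 = 14.28 m
Step 2 — Cb*B = 0.8 * 23.8 = 19.04 m
Step 3 — 1.7*T + Cb*B = 14.28 + 19.04 = 33.32 m
Step 4 — S = 138.2 * 33.32 ≈ 4604.8 m^2 (5 s.f.)

4604.8 m^2


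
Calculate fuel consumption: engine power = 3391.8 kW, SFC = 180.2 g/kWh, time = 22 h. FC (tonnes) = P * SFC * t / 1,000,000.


Formula: FC (tonnes) = P * SFC * t / 1,000,000
Step 1 — P * SFC * t = 3391.8 * 180.2 * 22 = 13446451.92 g
Step 2 — FC (tonnes) = 13446451.92 / 1,000,000 ≈ 13.446 tonnes (5 s.f.)

13.446 tonnes


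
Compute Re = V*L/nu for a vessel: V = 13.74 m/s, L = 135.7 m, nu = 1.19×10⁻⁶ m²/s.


Formula: Re = V * L / nu
Step 1 — V * L = 13.74 * 135.7 = 1864.518 m^2/s
Step 2 — Re = 1864.518 / 1.19e-6 = 1.57e+09

1.57e+09


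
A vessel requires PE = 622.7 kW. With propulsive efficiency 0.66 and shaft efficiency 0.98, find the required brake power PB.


Formula: PB = PE / (eta_D * eta_S)
Step 1 — combined efficiency = eta_D * eta_S = 0.66 * 0.98 = 0.6468
Step 2 — PB = 622.7 / 0.6468 ≈ 962.74 kW (5 s.f.)

962.74 kW


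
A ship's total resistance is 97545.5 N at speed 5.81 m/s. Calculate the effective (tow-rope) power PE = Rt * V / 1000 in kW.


Formula: PE = Rt * V / 1000 (kW)
Step 1 — PE (W) = 97545.5 * 5.81 = 566739.355 W
Step 2 — PE (kW) = 566739.355 / 1000 ≈ 566.74 kW (5 s.f.)

566.74 kW


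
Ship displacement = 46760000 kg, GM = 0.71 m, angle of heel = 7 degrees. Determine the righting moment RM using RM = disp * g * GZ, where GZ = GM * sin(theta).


Formula: GZ = GM * sin(theta); RM = disp * g * GZ
Step 1 — GZ = 0.71 * sin(7°) = 0.71 * 0.121869 = 0.086527 m
Step 2 — RM = 46760000 * 9.81 * 0.086527 ≈ 39691000 N·m (5 s.f.)

39691000 N·m


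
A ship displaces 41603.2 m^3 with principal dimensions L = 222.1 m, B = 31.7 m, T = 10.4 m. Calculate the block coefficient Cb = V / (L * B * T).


Formula: Cb = V / (L * B * T)
Step 1 — L * B * T = 222.1 * 31.7 * 10.4 = 73221.928 m^3
Step 2 — Cb = 41603.2 / 73221.928 ≈ 0.56818 (5 s.f.)

0.56818


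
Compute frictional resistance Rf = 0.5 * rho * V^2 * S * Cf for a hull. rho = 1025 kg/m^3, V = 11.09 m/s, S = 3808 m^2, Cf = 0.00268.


Formula: Rf = 0.5 * rho * V^2 * S * Cf
Step 1 — V^2 = 11.09^2 = 122.9881
Step 2 — 0.5 * rho * V^2 = 0.5 * 1025 * 122.9881 = 63031.40125
Step 3 — Rf = 63031.40125 * 3808 * 0.00268 ≈ 643260 N (5 s.f.)

643260 N


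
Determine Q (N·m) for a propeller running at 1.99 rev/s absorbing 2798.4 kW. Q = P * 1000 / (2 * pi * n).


Formula: Q = P_W / (2 * pi * n)
Step 1 — P_W = 2798.4 kW * 1000 = 2798400.0 W
Step 2 — 2 * pi * n = 2 * pi * 1.99 = 12.503539
Step 3 — Q = 2798400.0 / 12.503539 ≈ 223810 N·m (5 s.f.)

223810 N·m


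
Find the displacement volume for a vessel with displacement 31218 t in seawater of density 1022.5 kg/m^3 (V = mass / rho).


Formula: V = mass / rho
Step 1 — convert tonnes to kg: 31218 t * 1000 = 31218000 kg
Step 2 — V = 31218000 / 1022.5 ≈ 30531 m^3 (5 s.f.)

30531 m^3


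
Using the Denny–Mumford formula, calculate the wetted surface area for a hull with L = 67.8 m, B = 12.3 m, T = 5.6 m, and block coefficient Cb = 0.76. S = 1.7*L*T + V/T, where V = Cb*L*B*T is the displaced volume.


Formula: S = 1.7*L*T + V/T with V = Cb*L*B*T, i.e. S = L * (1.7*T + Cb*B)
Step 1 — 1.7*T = 1.7 * 5.6 = 9.52 m
Step 2 — Cb*B = 0.76 * 12.3 = 9.348 m
Step 3 — 1.7*T + Cb*B = 9.52 + 9.348 = 18.868 m
Step 4 — S = 67.8 * 18.868 ≈ 1279.3 m^2 (5 s.f.)

1279.3 m^2


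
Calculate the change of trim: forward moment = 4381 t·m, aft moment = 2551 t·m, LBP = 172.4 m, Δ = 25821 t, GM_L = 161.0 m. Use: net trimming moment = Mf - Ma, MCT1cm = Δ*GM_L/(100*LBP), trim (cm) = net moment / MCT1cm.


Formula: net trimming moment = Mf - Ma; MCT1cm = Δ*GM_L/(100*LBP); trim = net moment / MCT1cm
Step 1 — net trimming moment = 4381 - 2551 = 1830 t·m
Step 2 — MCT1cm = 25821 * 161.0 / (100 * 172.4) = 241.1358 t·m/cm
Step 3 — trim = 1830 / 241.1358 ≈ 7.5891 cm (5 s.f.)

7.5891 cm


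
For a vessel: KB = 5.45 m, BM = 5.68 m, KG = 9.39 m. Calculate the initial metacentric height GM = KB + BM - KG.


Formula: GM = KB + BM - KG
Step 1 — KM = KB + BM = 5.45 + 5.68 = 11.13 m
Step 2 — GM = KM - KG = 11.13 - 9.39 = 1.74 m

1.74 m


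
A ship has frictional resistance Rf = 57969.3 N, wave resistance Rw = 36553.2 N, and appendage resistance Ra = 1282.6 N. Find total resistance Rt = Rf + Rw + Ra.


Formula: Rt = Rf + Rw + Ra
Substituting: Rt = 57969.3 + 36553.2 + 1282.6
Result: Rt = 95805.1 N

95805.1 N


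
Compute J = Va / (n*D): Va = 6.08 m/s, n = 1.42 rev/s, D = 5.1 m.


Formula: J = Va / (n * D)
Step 1 — n * D = 1.42 * 5.1 = 7.242
Step 2 — J = 6.08 / 7.242 ≈ 0.83955 (5 s.f.)

0.83955


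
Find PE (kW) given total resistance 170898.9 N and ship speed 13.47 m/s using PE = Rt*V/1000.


Formula: PE = Rt * V / 1000 (kW)
Step 1 — PE (W) = 170898.9 * 13.47 = 2302008.183 W
Step 2 — PE (kW) = 2302008.183 / 1000 ≈ 2302.0 kW (5 s.f.)

2302.0 kW


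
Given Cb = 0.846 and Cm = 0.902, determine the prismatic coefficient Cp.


Formula: Cp = Cb / Cm
Substituting: Cp = 0.846 / 0.902
Result: Cp ≈ 0.93792 (5 s.f.)

0.93792


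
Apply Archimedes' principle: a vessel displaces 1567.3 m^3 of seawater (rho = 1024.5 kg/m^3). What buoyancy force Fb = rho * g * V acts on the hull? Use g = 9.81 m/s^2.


Formula: Fb = rho * g * V
Substituting: Fb = 1024.5 * 9.81 * 1567.3
Intermediate: 1024.5 * 9.81 = 10050.345
Result: Fb = 10050.345 * 1567.3 ≈ 15752000 N (5 s.f.)

15752000 N


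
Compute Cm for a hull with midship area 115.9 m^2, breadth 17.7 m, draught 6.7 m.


Formula: Cm = Am / (B * T)
Step 1 — B * T = 17.7 * 6.7 = 118.59 m^2
Step 2 — Cm = 115.9 / 118.59 ≈ 0.97732 (5 s.f.)

0.97732


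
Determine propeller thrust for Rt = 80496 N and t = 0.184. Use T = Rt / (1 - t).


Formula: T = Rt / (1 - t)
Step 1 — (1 - t) = 1 - 0.184 = 0.816
Step 2 — T = 80496 / 0.816 ≈ 98647 N (5 s.f.)

98647 N


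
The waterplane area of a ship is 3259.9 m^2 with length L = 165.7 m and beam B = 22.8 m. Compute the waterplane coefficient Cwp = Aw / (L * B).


Formula: Cwp = Aw / (L * B)
Step 1 — L * B = 165.7 * 22.8 = 3777.96 m^2
Step 2 — Cwp = 3259.9 / 3777.96 ≈ 0.86287 (5 s.f.)

0.86287


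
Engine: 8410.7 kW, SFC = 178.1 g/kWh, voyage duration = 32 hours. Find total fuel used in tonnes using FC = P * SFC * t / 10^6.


Formula: FC (tonnes) = P * SFC * t / 1,000,000
Step 1 — P * SFC * t = 8410.7 * 178.1 * 32 = 47934261.44 g
Step 2 — FC (tonnes) = 47934261.44 / 1,000,000 ≈ 47.934 tonnes (5 s.f.)

47.934 tonnes


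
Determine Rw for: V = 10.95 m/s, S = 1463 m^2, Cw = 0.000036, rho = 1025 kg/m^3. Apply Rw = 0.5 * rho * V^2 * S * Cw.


Formula: Rw = 0.5 * rho * V^2 * S * Cw
Step 1 — V^2 = 10.95^2 = 119.9025
Step 2 — 0.5 * rho * V^2 = 0.5 * 1025 * 119.9025 = 61450.03125
Step 3 — Rw = 61450.03125 * 1463 * 0.000036 ≈ 3236.5 N (5 s.f.)

3236.5 N


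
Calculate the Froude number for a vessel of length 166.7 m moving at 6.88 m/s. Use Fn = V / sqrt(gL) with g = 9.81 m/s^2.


Formula: Fn = V / sqrt(g * L)
Step 1 — g * L = 9.81 * 166.7 = 1635.327
Step 2 — sqrt(g * L) = sqrt(1635.327) = 40.439177
Step 3 — Fn = 6.88 / 40.439177 ≈ 0.17013 (5 s.f.)

0.17013


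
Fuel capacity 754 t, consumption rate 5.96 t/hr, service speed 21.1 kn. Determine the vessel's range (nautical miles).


Formula: endurance = fuel / rate; range = endurance * speed
Step 1 — endurance = 754 / 5.96 = 126.5101 hours
Step 2 — range = 126.5101 * 21.1 ≈ 2669.4 nautical miles (5 s.f.)

2669.4 NM


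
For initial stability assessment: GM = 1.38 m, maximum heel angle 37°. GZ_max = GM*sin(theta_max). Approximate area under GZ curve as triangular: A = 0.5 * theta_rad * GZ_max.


Formula: GZ_max = GM * sin(theta); Area = 0.5 * theta_rad * GZ_max
Step 1 — GZ_max = 1.38 * sin(37°) = 1.38 * 0.601815 = 0.830505 m
Step 2 — theta_rad = 37 * pi/180 = 0.645772 rad
Step 3 — Area = 0.5 * 0.645772 * 0.830505 ≈ 0.26816 m·rad (5 s.f.)

0.26816 m·rad


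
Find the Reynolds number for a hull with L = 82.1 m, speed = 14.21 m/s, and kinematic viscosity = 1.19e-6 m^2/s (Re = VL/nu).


Formula: Re = V * L / nu
Step 1 — V * L = 14.21 * 82.1 = 1166.641 m^2/s
Step 2 — Re = 1166.641 / 1.19e-6 = 9.80e+08

9.80e+08


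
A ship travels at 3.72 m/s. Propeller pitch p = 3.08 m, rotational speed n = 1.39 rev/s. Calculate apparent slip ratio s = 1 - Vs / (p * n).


Formula: s = 1 - Vs / (p * n)
Step 1 — p * n = 3.08 * 1.39 = 4.2812
Step 2 — Vs / (p*n) = 3.72 / 4.2812 = 0.868915 (6 d.p.)
Step 3 — s = 1 - 0.868915 = 0.131085

0.131085


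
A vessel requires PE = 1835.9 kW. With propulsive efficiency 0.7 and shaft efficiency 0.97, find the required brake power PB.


Formula: PB = PE / (eta_D * eta_S)
Step 1 — combined efficiency = eta_D * eta_S = 0.7 * 0.97 = 0.679
Step 2 — PB = 1835.9 / 0.679 ≈ 2703.8 kW (5 s.f.)

2703.8 kW


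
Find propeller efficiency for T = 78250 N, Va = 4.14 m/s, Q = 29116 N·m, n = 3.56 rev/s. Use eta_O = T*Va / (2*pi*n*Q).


Formula: eta = T * Va / (2 * pi * n * Q)
Step 1 — numerator = T * Va = 78250 * 4.14 = 323955.0
Step 2 — 2 * pi * n = 2 * pi * 3.56 = 22.36814
Step 3 — denominator = 22.36814 * 29116 = 651270.76
Step 4 — eta = 323955.0 / 651270.76 ≈ 0.49742 (5 s.f.)

0.49742


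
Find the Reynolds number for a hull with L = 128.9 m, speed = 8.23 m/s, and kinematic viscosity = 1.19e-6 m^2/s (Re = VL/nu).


Formula: Re = V * L / nu
Step 1 — V * L = 8.23 * 128.9 = 1060.847 m^2/s
Step 2 — Re = 1060.847 / 1.19e-6 = 8.91e+08

8.91e+08


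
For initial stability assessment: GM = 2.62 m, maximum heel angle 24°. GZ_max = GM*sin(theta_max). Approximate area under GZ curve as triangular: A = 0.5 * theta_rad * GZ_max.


Formula: GZ_max = GM * sin(theta); Area = 0.5 * theta_rad * GZ_max
Step 1 — GZ_max = 2.62 * sin(24°) = 2.62 * 0.406737 = 1.065651 m
Step 2 — theta_rad = 24 * pi/180 = 0.418879 rad
Step 3 — Area = 0.5 * 0.418879 * 1.065651 ≈ 0.22319 m·rad (5 s.f.)

0.22319 m·rad


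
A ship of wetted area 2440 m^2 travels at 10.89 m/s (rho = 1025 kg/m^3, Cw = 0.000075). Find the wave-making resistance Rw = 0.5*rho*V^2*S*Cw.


Formula: Rw = 0.5 * rho * V^2 * S * Cw
Step 1 — V^2 = 10.89^2 = 118.5921
Step 2 — 0.5 * rho * V^2 = 0.5 * 1025 * 118.5921 = 60778.45125
Step 3 — Rw = 60778.45125 * 2440 * 0.000075 ≈ 11122 N (5 s.f.)

11122 N


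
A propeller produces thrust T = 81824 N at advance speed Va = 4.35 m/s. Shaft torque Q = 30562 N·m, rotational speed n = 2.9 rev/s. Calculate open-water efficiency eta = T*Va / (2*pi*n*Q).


Formula: eta = T * Va / (2 * pi * n * Q)
Step 1 — numerator = T * Va = 81824 * 4.35 = 355934.4
Step 2 — 2 * pi * n = 2 * pi * 2.9 = 18.221237
Step 3 — denominator = 18.221237 * 30562 = 556877.45
Step 4 — eta = 355934.4 / 556877.45 ≈ 0.63916 (5 s.f.)

0.63916


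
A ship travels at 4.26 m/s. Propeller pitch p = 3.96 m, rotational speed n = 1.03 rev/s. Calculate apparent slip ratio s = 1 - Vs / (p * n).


Formula: s = 1 - Vs / (p * n)
Step 1 — p * n = 3.96 * 1.03 = 4.0788
Step 2 — Vs / (p*n) = 4.26 / 4.0788 = 1.044425 (6 d.p.)
Step 3 — s = 1 - 1.044425 = -0.044425

-0.044425


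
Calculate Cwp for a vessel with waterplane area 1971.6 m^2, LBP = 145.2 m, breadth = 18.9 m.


Formula: Cwp = Aw / (L * B)
Step 1 — L * B = 145.2 * 18.9 = 2744.28 m^2
Step 2 — Cwp = 1971.6 / 2744.28 ≈ 0.71844 (5 s.f.)

0.71844


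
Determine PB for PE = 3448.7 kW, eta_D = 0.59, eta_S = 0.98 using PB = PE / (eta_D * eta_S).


Formula: PB = PE / (eta_D * eta_S)
Step 1 — combined efficiency = eta_D * eta_S = 0.59 * 0.98 = 0.5782
Step 2 — PB = 3448.7 / 0.5782 ≈ 5964.5 kW (5 s.f.)

5964.5 kW


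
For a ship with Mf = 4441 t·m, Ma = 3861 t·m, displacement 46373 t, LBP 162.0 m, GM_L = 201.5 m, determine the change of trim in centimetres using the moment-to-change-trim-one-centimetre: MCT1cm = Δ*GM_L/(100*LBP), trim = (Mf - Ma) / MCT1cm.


Formula: net trimming moment = Mf - Ma; MCT1cm = Δ*GM_L/(100*LBP); trim = net moment / MCT1cm
Step 1 — net trimming moment = 4441 - 3861 = 580 t·m
Step 2 — MCT1cm = 46373 * 201.5 / (100 * 162.0) = 576.8 t·m/cm
Step 3 — trim = 580 / 576.8 ≈ 1.0055 cm (5 s.f.)

1.0055 cm


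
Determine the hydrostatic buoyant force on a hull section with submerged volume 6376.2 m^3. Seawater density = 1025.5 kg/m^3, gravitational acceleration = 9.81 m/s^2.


Formula: Fb = rho * g * V
Substituting: Fb = 1025.5 * 9.81 * 6376.2
Intermediate: 1025.5 * 9.81 = 10060.155
Result: Fb = 10060.155 * 6376.2 ≈ 64146000 N (5 s.f.)

64146000 N


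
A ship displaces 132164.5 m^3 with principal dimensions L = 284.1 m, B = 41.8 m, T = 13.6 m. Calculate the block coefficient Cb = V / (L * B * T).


Formula: Cb = V / (L * B * T)
Step 1 — L * B * T = 284.1 * 41.8 * 13.6 = 161505.168 m^3
Step 2 — Cb = 132164.5 / 161505.168 ≈ 0.81833 (5 s.f.)

0.81833


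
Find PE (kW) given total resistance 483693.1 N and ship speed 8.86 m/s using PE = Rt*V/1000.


Formula: PE = Rt * V / 1000 (kW)
Step 1 — PE (W) = 483693.1 * 8.86 = 4285520.866 W
Step 2 — PE (kW) = 4285520.866 / 1000 ≈ 4285.5 kW (5 s.f.)

4285.5 kW


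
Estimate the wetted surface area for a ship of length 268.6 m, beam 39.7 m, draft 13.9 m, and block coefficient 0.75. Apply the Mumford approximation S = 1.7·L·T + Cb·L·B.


Formula: S = 1.7*L*T + V/T with V = Cb*L*B*T, i.e. S = L * (1.7*T + Cb*B)
Step 1 — 1.7*T = 1.7 * 13.9 = 23.63 m
Step 2 — Cb*B = 0.75 * 39.7 = 29.775 m
Step 3 — 1.7*T + Cb*B = 23.63 + 29.775 = 53.405 m
Step 4 — S = 268.6 * 53.405 ≈ 14345 m^2 (5 s.f.)

14345 m^2


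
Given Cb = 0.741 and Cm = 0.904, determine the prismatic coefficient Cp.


Formula: Cp = Cb / Cm
Substituting: Cp = 0.741 / 0.904
Result: Cp ≈ 0.81969 (5 s.f.)

0.81969


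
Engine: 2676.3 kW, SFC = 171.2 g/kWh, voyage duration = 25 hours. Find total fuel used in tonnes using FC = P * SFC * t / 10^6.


Formula: FC (tonnes) = P * SFC * t / 1,000,000
Step 1 — P * SFC * t = 2676.3 * 171.2 * 25 = 11454564.0 g
Step 2 — FC (tonnes) = 11454564.0 / 1,000,000 ≈ 11.455 tonnes (5 s.f.)

11.455 tonnes


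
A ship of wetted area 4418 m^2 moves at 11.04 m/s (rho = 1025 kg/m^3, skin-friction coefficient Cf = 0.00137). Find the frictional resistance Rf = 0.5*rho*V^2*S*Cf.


Formula: Rf = 0.5 * rho * V^2 * S * Cf
Step 1 — V^2 = 11.04^2 = 121.8816
Step 2 — 0.5 * rho * V^2 = 0.5 * 1025 * 121.8816 = 62464.32
Step 3 — Rf = 62464.32 * 4418 * 0.00137 ≈ 378080 N (5 s.f.)

378080 N


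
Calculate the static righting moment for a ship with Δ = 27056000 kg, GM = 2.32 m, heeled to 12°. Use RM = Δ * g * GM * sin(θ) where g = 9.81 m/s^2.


Formula: GZ = GM * sin(theta); RM = disp * g * GZ
Step 1 — GZ = 2.32 * sin(12°) = 2.32 * 0.207912 = 0.482356 m
Step 2 — RM = 27056000 * 9.81 * 0.482356 ≈ 128030000 N·m (5 s.f.)

128030000 N·m


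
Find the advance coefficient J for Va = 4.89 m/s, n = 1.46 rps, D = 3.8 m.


Formula: J = Va / (n * D)
Step 1 — n * D = 1.46 * 3.8 = 5.548
Step 2 — J = 4.89 / 5.548 ≈ 0.88140 (5 s.f.)

0.88140


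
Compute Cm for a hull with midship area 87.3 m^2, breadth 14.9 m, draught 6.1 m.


Formula: Cm = Am / (B * T)
Step 1 — B * T = 14.9 * 6.1 = 90.89 m^2
Step 2 — Cm = 87.3 / 90.89 ≈ 0.96050 (5 s.f.)

0.96050


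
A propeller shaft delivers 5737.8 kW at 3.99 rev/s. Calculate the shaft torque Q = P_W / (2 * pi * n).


Formula: Q = P_W / (2 * pi * n)
Step 1 — P_W = 5737.8 kW * 1000 = 5737800.0 W
Step 2 — 2 * pi * n = 2 * pi * 3.99 = 25.069909
Step 3 — Q = 5737800.0 / 25.069909 ≈ 228870 N·m (5 s.f.)

228870 N·m


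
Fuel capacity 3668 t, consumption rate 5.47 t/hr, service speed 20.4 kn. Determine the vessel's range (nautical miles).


Formula: endurance = fuel / rate; range = endurance * speed
Step 1 — endurance = 3668 / 5.47 = 670.5667 hours
Step 2 — range = 670.5667 * 20.4 ≈ 13680 nautical miles (5 s.f.)

13680 NM


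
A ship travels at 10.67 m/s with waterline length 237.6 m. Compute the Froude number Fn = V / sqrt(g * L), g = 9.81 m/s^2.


Formula: Fn = V / sqrt(g * L)
Step 1 — g * L = 9.81 * 237.6 = 2330.856
Step 2 — sqrt(g * L) = sqrt(2330.856) = 48.27894
Step 3 — Fn = 10.67 / 48.27894 ≈ 0.22101 (5 s.f.)

0.22101


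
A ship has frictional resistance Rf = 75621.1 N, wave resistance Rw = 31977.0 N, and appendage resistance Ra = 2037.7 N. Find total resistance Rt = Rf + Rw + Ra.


Formula: Rt = Rf + Rw + Ra
Substituting: Rt = 75621.1 + 31977.0 + 2037.7
Result: Rt = 109635.8 N

109635.8 N


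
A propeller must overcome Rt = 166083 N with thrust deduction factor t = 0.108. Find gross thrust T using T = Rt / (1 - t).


Formula: T = Rt / (1 - t)
Step 1 — (1 - t) = 1 - 0.108 = 0.892
Step 2 — T = 166083 / 0.892 ≈ 186190 N (5 s.f.)

186190 N


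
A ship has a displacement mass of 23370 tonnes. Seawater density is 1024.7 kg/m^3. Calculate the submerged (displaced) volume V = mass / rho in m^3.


Formula: V = mass / rho
Step 1 — convert tonnes to kg: 23370 t * 1000 = 23370000 kg
Step 2 — V = 23370000 / 1024.7 ≈ 22807 m^3 (5 s.f.)

22807 m^3


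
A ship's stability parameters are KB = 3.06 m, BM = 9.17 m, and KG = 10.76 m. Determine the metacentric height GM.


Formula: GM = KB + BM - KG
Step 1 — KM = KB + BM = 3.06 + 9.17 = 12.23 m
Step 2 — GM = KM - KG = 12.23 - 10.76 = 1.47 m

1.47 m


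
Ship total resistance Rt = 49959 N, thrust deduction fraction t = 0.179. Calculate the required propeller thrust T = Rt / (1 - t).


Formula: T = Rt / (1 - t)
Step 1 — (1 - t) = 1 - 0.179 = 0.821
Step 2 — T = 49959 / 0.821 ≈ 60851 N (5 s.f.)

60851 N


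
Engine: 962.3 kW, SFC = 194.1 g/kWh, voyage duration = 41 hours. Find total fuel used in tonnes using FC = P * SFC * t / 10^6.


Formula: FC (tonnes) = P * SFC * t / 1,000,000
Step 1 — P * SFC * t = 962.3 * 194.1 * 41 = 7658079.63 g
Step 2 — FC (tonnes) = 7658079.63 / 1,000,000 ≈ 7.6581 tonnes (5 s.f.)

7.6581 tonnes


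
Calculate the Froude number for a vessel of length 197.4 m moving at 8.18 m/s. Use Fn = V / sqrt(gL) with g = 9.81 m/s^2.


Formula: Fn = V / sqrt(g * L)
Step 1 — g * L = 9.81 * 197.4 = 1936.494
Step 2 — sqrt(g * L) = sqrt(1936.494) = 44.005613
Step 3 — Fn = 8.18 / 44.005613 ≈ 0.18589 (5 s.f.)

0.18589


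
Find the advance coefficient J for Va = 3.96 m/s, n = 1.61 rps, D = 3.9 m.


Formula: J = Va / (n * D)
Step 1 — n * D = 1.61 * 3.9 = 6.279
Step 2 — J = 3.96 / 6.279 ≈ 0.63067 (5 s.f.)

0.63067


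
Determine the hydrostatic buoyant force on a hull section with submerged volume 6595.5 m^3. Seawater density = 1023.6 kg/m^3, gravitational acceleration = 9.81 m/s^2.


Formula: Fb = rho * g * V
Substituting: Fb = 1023.6 * 9.81 * 6595.5
Intermediate: 1023.6 * 9.81 = 10041.516
Result: Fb = 10041.516 * 6595.5 ≈ 66229000 N (5 s.f.)

66229000 N


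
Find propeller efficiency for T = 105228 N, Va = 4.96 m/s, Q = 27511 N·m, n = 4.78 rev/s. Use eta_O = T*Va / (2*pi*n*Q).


Formula: eta = T * Va / (2 * pi * n * Q)
Step 1 — numerator = T * Va = 105228 * 4.96 = 521930.88
Step 2 — 2 * pi * n = 2 * pi * 4.78 = 30.033626
Step 3 — denominator = 30.033626 * 27511 = 826255.08
Step 4 — eta = 521930.88 / 826255.08 ≈ 0.63168 (5 s.f.)

0.63168


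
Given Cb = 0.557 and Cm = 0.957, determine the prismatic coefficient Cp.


Formula: Cp = Cb / Cm
Substituting: Cp = 0.557 / 0.957
Result: Cp ≈ 0.58203 (5 s.f.)

0.58203


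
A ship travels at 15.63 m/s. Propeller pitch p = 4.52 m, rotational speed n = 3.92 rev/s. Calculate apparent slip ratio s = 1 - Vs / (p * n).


Formula: s = 1 - Vs / (p * n)
Step 1 — p * n = 4.52 * 3.92 = 17.7184
Step 2 — Vs / (p*n) = 15.63 / 17.7184 = 0.882134 (6 d.p.)
Step 3 — s = 1 - 0.882134 = 0.117866

0.117866


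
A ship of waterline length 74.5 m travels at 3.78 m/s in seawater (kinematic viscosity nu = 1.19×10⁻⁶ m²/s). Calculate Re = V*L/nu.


Formula: Re = V * L / nu
Step 1 — V * L = 3.78 * 74.5 = 281.61 m^2/s
Step 2 — Re = 281.61 / 1.19e-6 = 2.37e+08

2.37e+08


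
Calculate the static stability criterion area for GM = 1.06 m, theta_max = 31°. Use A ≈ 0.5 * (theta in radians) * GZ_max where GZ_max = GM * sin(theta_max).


Formula: GZ_max = GM * sin(theta); Area = 0.5 * theta_rad * GZ_max
Step 1 — GZ_max = 1.06 * sin(31°) = 1.06 * 0.515038 = 0.54594 m
Step 2 — theta_rad = 31 * pi/180 = 0.541052 rad
Step 3 — Area = 0.5 * 0.541052 * 0.54594 ≈ 0.14769 m·rad (5 s.f.)

0.14769 m·rad


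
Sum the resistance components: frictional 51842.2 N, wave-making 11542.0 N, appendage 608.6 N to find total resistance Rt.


Formula: Rt = Rf + Rw + Ra
Substituting: Rt = 51842.2 + 11542.0 + 608.6
Result: Rt = 63992.8 N

63992.8 N


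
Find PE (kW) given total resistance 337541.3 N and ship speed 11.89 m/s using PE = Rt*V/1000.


Formula: PE = Rt * V / 1000 (kW)
Step 1 — PE (W) = 337541.3 * 11.89 = 4013366.057 W
Step 2 — PE (kW) = 4013366.057 / 1000 ≈ 4013.4 kW (5 s.f.)

4013.4 kW


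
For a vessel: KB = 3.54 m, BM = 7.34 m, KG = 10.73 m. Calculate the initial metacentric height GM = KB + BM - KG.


Formula: GM = KB + BM - KG
Step 1 — KM = KB + BM = 3.54 + 7.34 = 10.88 m
Step 2 — GM = KM - KG = 10.88 - 10.73 = 0.15 m

0.15 m


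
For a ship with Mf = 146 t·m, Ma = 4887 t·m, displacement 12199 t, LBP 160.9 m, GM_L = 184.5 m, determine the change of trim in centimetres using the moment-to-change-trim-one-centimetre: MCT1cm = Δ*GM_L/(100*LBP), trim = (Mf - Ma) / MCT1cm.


Formula: net trimming moment = Mf - Ma; MCT1cm = Δ*GM_L/(100*LBP); trim = net moment / MCT1cm
Step 1 — net trimming moment = 146 - 4887 = -4741 t·m
Step 2 — MCT1cm = 12199 * 184.5 / (100 * 160.9) = 139.8829 t·m/cm
Step 3 — trim = -4741 / 139.8829 ≈ -33.893 cm (5 s.f.)

-33.893 cm


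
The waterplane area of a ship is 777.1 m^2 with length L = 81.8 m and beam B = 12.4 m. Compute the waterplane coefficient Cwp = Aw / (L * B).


Formula: Cwp = Aw / (L * B)
Step 1 — L * B = 81.8 * 12.4 = 1014.32 m^2
Step 2 — Cwp = 777.1 / 1014.32 ≈ 0.76613 (5 s.f.)

0.76613


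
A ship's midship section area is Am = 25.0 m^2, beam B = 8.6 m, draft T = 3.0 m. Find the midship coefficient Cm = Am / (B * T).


Formula: Cm = Am / (B * T)
Step 1 — B * T = 8.6 * 3.0 = 25.8 m^2
Step 2 — Cm = 25.0 / 25.8 ≈ 0.96899 (5 s.f.)

0.96899


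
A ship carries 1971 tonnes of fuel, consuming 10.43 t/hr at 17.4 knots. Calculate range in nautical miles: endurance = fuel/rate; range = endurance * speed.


Formula: endurance = fuel / rate; range = endurance * speed
Step 1 — endurance = 1971 / 10.43 = 188.9741 hours
Step 2 — range = 188.9741 * 17.4 ≈ 3288.1 nautical miles (5 s.f.)

3288.1 NM


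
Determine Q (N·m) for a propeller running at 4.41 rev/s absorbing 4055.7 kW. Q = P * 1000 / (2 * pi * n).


Formula: Q = P_W / (2 * pi * n)
Step 1 — P_W = 4055.7 kW * 1000 = 4055700.0 W
Step 2 — 2 * pi * n = 2 * pi * 4.41 = 27.708847
Step 3 — Q = 4055700.0 / 27.708847 ≈ 146370 N·m (5 s.f.)

146370 N·m


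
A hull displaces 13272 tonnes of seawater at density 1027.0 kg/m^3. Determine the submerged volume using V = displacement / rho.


Formula: V = mass / rho
Step 1 — convert tonnes to kg: 13272 t * 1000 = 13272000 kg
Step 2 — V = 13272000 / 1027.0 ≈ 12923 m^3 (5 s.f.)

12923 m^3


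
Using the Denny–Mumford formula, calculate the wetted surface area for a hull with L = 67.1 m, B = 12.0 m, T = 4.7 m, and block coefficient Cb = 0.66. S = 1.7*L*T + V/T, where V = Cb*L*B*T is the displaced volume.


Formula: S = 1.7*L*T + V/T with V = Cb*L*B*T, i.e. S = L * (1.7*T + Cb*B)
Step 1 — 1.7*T = 1.7 * 4.7 = 7.99 m
Step 2 — Cb*B = 0.66 * 12.0 = 7.92 m
Step 3 — 1.7*T + Cb*B = 7.99 + 7.92 = 15.91 m
Step 4 — S = 67.1 * 15.91 ≈ 1067.6 m^2 (5 s.f.)

1067.6 m^2


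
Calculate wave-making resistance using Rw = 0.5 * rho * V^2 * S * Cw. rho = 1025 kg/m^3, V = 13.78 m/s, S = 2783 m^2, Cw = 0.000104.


Formula: Rw = 0.5 * rho * V^2 * S * Cw
Step 1 — V^2 = 13.78^2 = 189.8884
Step 2 — 0.5 * rho * V^2 = 0.5 * 1025 * 189.8884 = 97317.805
Step 3 — Rw = 97317.805 * 2783 * 0.000104 ≈ 28167 N (5 s.f.)

28167 N


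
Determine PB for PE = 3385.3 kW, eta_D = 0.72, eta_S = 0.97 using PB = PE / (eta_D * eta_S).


Formula: PB = PE / (eta_D * eta_S)
Step 1 — combined efficiency = eta_D * eta_S = 0.72 * 0.97 = 0.6984
Step 2 — PB = 3385.3 / 0.6984 ≈ 4847.2 kW (5 s.f.)

4847.2 kW


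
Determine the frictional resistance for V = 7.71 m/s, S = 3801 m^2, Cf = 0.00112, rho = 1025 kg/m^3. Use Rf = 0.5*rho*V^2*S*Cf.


Formula: Rf = 0.5 * rho * V^2 * S * Cf
Step 1 — V^2 = 7.71^2 = 59.4441
Step 2 — 0.5 * rho * V^2 = 0.5 * 1025 * 59.4441 = 30465.10125
Step 3 — Rf = 30465.10125 * 3801 * 0.00112 ≈ 129690 N (5 s.f.)

129690 N


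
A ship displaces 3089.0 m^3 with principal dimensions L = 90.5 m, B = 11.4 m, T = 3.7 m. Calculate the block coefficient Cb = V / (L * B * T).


Formula: Cb = V / (L * B * T)
Step 1 — L * B * T = 90.5 * 11.4 * 3.7 = 3817.29 m^3
Step 2 — Cb = 3089.0 / 3817.29 ≈ 0.80921 (5 s.f.)

0.80921


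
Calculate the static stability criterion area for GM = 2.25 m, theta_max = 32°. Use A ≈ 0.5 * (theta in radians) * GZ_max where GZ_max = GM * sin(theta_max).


Formula: GZ_max = GM * sin(theta); Area = 0.5 * theta_rad * GZ_max
Step 1 — GZ_max = 2.25 * sin(32°) = 2.25 * 0.529919 = 1.192318 m
Step 2 — theta_rad = 32 * pi/180 = 0.558505 rad
Step 3 — Area = 0.5 * 0.558505 * 1.192318 ≈ 0.33296 m·rad (5 s.f.)

0.33296 m·rad


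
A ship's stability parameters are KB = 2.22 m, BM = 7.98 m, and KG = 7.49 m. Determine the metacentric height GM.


Formula: GM = KB + BM - KG
Step 1 — KM = KB + BM = 2.22 + 7.98 = 10.2 m
Step 2 — GM = KM - KG = 10.2 - 7.49 = 2.71 m

2.71 m


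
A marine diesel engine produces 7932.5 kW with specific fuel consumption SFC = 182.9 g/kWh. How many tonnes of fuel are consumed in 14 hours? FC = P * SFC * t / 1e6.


Formula: FC (tonnes) = P * SFC * t / 1,000,000
Step 1 — P * SFC * t = 7932.5 * 182.9 * 14 = 20311959.5 g
Step 2 — FC (tonnes) = 20311959.5 / 1,000,000 ≈ 20.312 tonnes (5 s.f.)

20.312 tonnes


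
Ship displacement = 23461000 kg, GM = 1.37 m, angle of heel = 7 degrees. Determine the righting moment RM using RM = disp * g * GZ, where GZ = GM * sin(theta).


Formula: GZ = GM * sin(theta); RM = disp * g * GZ
Step 1 — GZ = 1.37 * sin(7°) = 1.37 * 0.121869 = 0.166961 m
Step 2 — RM = 23461000 * 9.81 * 0.166961 ≈ 38426000 N·m (5 s.f.)

38426000 N·m


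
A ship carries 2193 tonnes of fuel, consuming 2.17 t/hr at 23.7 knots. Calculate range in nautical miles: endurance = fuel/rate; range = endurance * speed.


Formula: endurance = fuel / rate; range = endurance * speed
Step 1 — endurance = 2193 / 2.17 = 1010.5991 hours
Step 2 — range = 1010.5991 * 23.7 ≈ 23951 nautical miles (5 s.f.)

23951 NM


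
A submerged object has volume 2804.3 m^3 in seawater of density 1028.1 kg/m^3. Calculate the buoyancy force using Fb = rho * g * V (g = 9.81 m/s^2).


Formula: Fb = rho * g * V
Substituting: Fb = 1028.1 * 9.81 * 2804.3
Intermediate: 1028.1 * 9.81 = 10085.661
Result: Fb = 10085.661 * 2804.3 ≈ 28283000 N (5 s.f.)

28283000 N


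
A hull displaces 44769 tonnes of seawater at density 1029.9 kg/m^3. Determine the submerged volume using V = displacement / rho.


Formula: V = mass / rho
Step 1 — convert tonnes to kg: 44769 t * 1000 = 44769000 kg
Step 2 — V = 44769000 / 1029.9 ≈ 43469 m^3 (5 s.f.)

43469 m^3


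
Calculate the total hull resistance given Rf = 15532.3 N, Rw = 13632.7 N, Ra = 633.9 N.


Formula: Rt = Rf + Rw + Ra
Substituting: Rt = 15532.3 + 13632.7 + 633.9
Result: Rt = 29798.9 N

29798.9 N


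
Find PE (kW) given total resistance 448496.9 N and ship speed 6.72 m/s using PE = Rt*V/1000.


Formula: PE = Rt * V / 1000 (kW)
Step 1 — PE (W) = 448496.9 * 6.72 = 3013899.168 W
Step 2 — PE (kW) = 3013899.168 / 1000 ≈ 3013.9 kW (5 s.f.)

3013.9 kW


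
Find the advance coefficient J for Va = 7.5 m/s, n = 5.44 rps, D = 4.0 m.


Formula: J = Va / (n * D)
Step 1 — n * D = 5.44 * 4.0 = 21.76
Step 2 — J = 7.5 / 21.76 ≈ 0.34467 (5 s.f.)

0.34467


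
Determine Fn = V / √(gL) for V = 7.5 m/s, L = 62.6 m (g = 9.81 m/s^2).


Formula: Fn = V / sqrt(g * L)
Step 1 — g * L = 9.81 * 62.6 = 614.106
Step 2 — sqrt(g * L) = sqrt(614.106) = 24.781162
Step 3 — Fn = 7.5 / 24.781162 ≈ 0.30265 (5 s.f.)

0.30265


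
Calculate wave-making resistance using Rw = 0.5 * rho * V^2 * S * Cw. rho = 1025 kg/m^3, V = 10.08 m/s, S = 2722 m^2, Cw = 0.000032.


Formula: Rw = 0.5 * rho * V^2 * S * Cw
Step 1 — V^2 = 10.08^2 = 101.6064
Step 2 — 0.5 * rho * V^2 = 0.5 * 1025 * 101.6064 = 52073.28
Step 3 — Rw = 52073.28 * 2722 * 0.000032 ≈ 4535.8 N (5 s.f.)

4535.8 N


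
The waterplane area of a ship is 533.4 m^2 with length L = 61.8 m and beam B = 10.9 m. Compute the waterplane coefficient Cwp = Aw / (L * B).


Formula: Cwp = Aw / (L * B)
Step 1 — L * B = 61.8 * 10.9 = 673.62 m^2
Step 2 — Cwp = 533.4 / 673.62 ≈ 0.79184 (5 s.f.)

0.79184


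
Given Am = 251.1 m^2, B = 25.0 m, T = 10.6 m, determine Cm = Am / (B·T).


Formula: Cm = Am / (B * T)
Step 1 — B * T = 25.0 * 10.6 = 265.0 m^2
Step 2 — Cm = 251.1 / 265.0 ≈ 0.94755 (5 s.f.)

0.94755


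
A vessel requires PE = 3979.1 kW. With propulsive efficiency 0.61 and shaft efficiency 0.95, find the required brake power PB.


Formula: PB = PE / (eta_D * eta_S)
Step 1 — combined efficiency = eta_D * eta_S = 0.61 * 0.95 = 0.5795
Step 2 — PB = 3979.1 / 0.5795 ≈ 6866.4 kW (5 s.f.)

6866.4 kW


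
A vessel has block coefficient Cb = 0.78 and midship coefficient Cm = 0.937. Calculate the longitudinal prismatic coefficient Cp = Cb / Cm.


Formula: Cp = Cb / Cm
Substituting: Cp = 0.78 / 0.937
Result: Cp ≈ 0.83244 (5 s.f.)

0.83244


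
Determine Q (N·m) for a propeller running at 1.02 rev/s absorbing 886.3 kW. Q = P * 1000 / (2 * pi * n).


Formula: Q = P_W / (2 * pi * n)
Step 1 — P_W = 886.3 kW * 1000 = 886300.0 W
Step 2 — 2 * pi * n = 2 * pi * 1.02 = 6.408849
Step 3 — Q = 886300.0 / 6.408849 ≈ 138290 N·m (5 s.f.)

138290 N·m


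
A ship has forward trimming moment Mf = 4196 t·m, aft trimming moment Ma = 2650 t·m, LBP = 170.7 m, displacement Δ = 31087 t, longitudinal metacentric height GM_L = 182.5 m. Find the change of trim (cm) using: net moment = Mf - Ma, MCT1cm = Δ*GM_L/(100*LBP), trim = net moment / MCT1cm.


Formula: net trimming moment = Mf - Ma; MCT1cm = Δ*GM_L/(100*LBP); trim = net moment / MCT1cm
Step 1 — net trimming moment = 4196 - 2650 = 1546 t·m
Step 2 — MCT1cm = 31087 * 182.5 / (100 * 170.7) = 332.3595 t·m/cm
Step 3 — trim = 1546 / 332.3595 ≈ 4.6516 cm (5 s.f.)

4.6516 cm


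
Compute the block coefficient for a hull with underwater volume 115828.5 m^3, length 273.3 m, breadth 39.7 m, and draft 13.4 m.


Formula: Cb = V / (L * B * T)
Step 1 — L * B * T = 273.3 * 39.7 * 13.4 = 145390.134 m^3
Step 2 — Cb = 115828.5 / 145390.134 ≈ 0.79667 (5 s.f.)

0.79667


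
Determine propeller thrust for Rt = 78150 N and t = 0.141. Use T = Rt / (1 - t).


Formula: T = Rt / (1 - t)
Step 1 — (1 - t) = 1 - 0.141 = 0.859
Step 2 — T = 78150 / 0.859 ≈ 90978 N (5 s.f.)

90978 N


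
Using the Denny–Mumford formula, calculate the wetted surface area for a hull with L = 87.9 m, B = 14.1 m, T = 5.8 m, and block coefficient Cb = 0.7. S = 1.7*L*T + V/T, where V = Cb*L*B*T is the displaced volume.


Formula: S = 1.7*L*T + V/T with V = Cb*L*B*T, i.e. S = L * (1.7*T + Cb*B)
Step 1 — 1.7*T = 1.7 * 5.8 = 9.86 m
Step 2 — Cb*B = 0.7 * 14.1 = 9.87 m
Step 3 — 1.7*T + Cb*B = 9.86 + 9.87 = 19.73 m
Step 4 — S = 87.9 * 19.73 ≈ 1734.3 m^2 (5 s.f.)

1734.3 m^2


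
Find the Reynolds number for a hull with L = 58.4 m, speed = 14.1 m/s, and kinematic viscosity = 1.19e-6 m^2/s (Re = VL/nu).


Formula: Re = V * L / nu
Step 1 — V * L = 14.1 * 58.4 = 823.44 m^2/s
Step 2 — Re = 823.44 / 1.19e-6 = 6.92e+08

6.92e+08


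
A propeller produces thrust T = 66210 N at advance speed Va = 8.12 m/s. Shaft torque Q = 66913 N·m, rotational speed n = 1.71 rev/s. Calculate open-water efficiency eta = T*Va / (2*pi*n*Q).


Formula: eta = T * Va / (2 * pi * n * Q)
Step 1 — numerator = T * Va = 66210 * 8.12 = 537625.2
Step 2 — 2 * pi * n = 2 * pi * 1.71 = 10.744247
Step 3 — denominator = 10.744247 * 66913 = 718929.8
Step 4 — eta = 537625.2 / 718929.8 ≈ 0.74781 (5 s.f.)

0.74781


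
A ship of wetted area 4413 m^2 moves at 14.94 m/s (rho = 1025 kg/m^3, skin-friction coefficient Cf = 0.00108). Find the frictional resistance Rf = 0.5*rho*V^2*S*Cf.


Formula: Rf = 0.5 * rho * V^2 * S * Cf
Step 1 — V^2 = 14.94^2 = 223.2036
Step 2 — 0.5 * rho * V^2 = 0.5 * 1025 * 223.2036 = 114391.845
Step 3 — Rf = 114391.845 * 4413 * 0.00108 ≈ 545200 N (5 s.f.)

545200 N


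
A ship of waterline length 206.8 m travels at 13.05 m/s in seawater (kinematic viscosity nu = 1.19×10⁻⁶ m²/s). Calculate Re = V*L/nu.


Formula: Re = V * L / nu
Step 1 — V * L = 13.05 * 206.8 = 2698.74 m^2/s
Step 2 — Re = 2698.74 / 1.19e-6 = 2.27e+09

2.27e+09


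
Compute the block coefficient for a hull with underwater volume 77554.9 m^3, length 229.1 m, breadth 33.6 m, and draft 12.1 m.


Formula: Cb = V / (L * B * T)
Step 1 — L * B * T = 229.1 * 33.6 * 12.1 = 93142.896 m^3
Step 2 — Cb = 77554.9 / 93142.896 ≈ 0.83264 (5 s.f.)

0.83264


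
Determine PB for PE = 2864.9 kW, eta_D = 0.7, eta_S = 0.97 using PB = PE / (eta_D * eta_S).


Formula: PB = PE / (eta_D * eta_S)
Step 1 — combined efficiency = eta_D * eta_S = 0.7 * 0.97 = 0.679
Step 2 — PB = 2864.9 / 0.679 ≈ 4219.3 kW (5 s.f.)

4219.3 kW


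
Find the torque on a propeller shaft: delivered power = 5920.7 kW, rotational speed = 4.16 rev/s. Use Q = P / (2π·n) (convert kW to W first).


Formula: Q = P_W / (2 * pi * n)
Step 1 — P_W = 5920.7 kW * 1000 = 5920700.0 W
Step 2 — 2 * pi * n = 2 * pi * 4.16 = 26.138051
Step 3 — Q = 5920700.0 / 26.138051 ≈ 226520 N·m (5 s.f.)

226520 N·m


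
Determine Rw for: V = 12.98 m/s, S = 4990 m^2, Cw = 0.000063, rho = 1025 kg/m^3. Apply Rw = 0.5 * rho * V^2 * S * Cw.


Formula: Rw = 0.5 * rho * V^2 * S * Cw
Step 1 — V^2 = 12.98^2 = 168.4804
Step 2 — 0.5 * rho * V^2 = 0.5 * 1025 * 168.4804 = 86346.205
Step 3 — Rw = 86346.205 * 4990 * 0.000063 ≈ 27145 N (5 s.f.)

27145 N


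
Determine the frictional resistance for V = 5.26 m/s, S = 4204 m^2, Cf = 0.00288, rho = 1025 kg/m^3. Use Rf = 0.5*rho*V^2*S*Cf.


Formula: Rf = 0.5 * rho * V^2 * S * Cf
Step 1 — V^2 = 5.26^2 = 27.6676
Step 2 — 0.5 * rho * V^2 = 0.5 * 1025 * 27.6676 = 14179.645
Step 3 — Rf = 14179.645 * 4204 * 0.00288 ≈ 171680 N (5 s.f.)

171680 N


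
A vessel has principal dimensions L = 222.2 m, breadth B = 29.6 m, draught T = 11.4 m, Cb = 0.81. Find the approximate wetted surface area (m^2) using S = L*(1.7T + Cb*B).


Formula: S = 1.7*L*T + V/T with V = Cb*L*B*T, i.e. S = L * (1.7*T + Cb*B)
Step 1 — 1.7*T = 1.7 * 11.4 = 19.38 m
Step 2 — Cb*B = 0.81 * 29.6 = 23.976 m
Step 3 — 1.7*T + Cb*B = 19.38 + 23.976 = 43.356 m
Step 4 — S = 222.2 * 43.356 ≈ 9633.7 m^2 (5 s.f.)

9633.7 m^2


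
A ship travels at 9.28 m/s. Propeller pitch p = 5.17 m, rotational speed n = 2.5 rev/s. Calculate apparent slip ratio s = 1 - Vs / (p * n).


Formula: s = 1 - Vs / (p * n)
Step 1 — p * n = 5.17 * 2.5 = 12.925
Step 2 — Vs / (p*n) = 9.28 / 12.925 = 0.717988 (6 d.p.)
Step 3 — s = 1 - 0.717988 = 0.282012

0.282012


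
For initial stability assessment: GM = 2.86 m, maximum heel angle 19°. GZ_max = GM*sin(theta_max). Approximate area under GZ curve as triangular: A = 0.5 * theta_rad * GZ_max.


Formula: GZ_max = GM * sin(theta); Area = 0.5 * theta_rad * GZ_max
Step 1 — GZ_max = 2.86 * sin(19°) = 2.86 * 0.325568 = 0.931124 m
Step 2 — theta_rad = 19 * pi/180 = 0.331613 rad
Step 3 — Area = 0.5 * 0.331613 * 0.931124 ≈ 0.15439 m·rad (5 s.f.)

0.15439 m·rad


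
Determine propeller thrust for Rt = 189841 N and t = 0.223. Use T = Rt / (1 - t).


Formula: T = Rt / (1 - t)
Step 1 — (1 - t) = 1 - 0.223 = 0.777
Step 2 — T = 189841 / 0.777 ≈ 244330 N (5 s.f.)

244330 N


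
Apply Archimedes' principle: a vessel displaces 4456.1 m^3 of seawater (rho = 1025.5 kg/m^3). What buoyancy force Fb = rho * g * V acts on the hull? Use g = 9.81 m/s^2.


Formula: Fb = rho * g * V
Substituting: Fb = 1025.5 * 9.81 * 4456.1
Intermediate: 1025.5 * 9.81 = 10060.155
Result: Fb = 10060.155 * 4456.1 ≈ 44829000 N (5 s.f.)

44829000 N


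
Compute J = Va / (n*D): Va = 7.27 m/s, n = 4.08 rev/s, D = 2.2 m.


Formula: J = Va / (n * D)
Step 1 — n * D = 4.08 * 2.2 = 8.976
Step 2 — J = 7.27 / 8.976 ≈ 0.80994 (5 s.f.)

0.80994


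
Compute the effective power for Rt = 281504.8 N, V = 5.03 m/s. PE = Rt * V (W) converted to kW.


Formula: PE = Rt * V / 1000 (kW)
Step 1 — PE (W) = 281504.8 * 5.03 = 1415969.144 W
Step 2 — PE (kW) = 1415969.144 / 1000 ≈ 1416.0 kW (5 s.f.)

1416.0 kW


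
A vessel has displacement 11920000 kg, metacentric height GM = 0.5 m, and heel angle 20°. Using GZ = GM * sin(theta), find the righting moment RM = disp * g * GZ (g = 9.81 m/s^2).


Formula: GZ = GM * sin(theta); RM = disp * g * GZ
Step 1 — GZ = 0.5 * sin(20°) = 0.5 * 0.34202 = 0.17101 m
Step 2 — RM = 11920000 * 9.81 * 0.17101 ≈ 19997000 N·m (5 s.f.)

19997000 N·m


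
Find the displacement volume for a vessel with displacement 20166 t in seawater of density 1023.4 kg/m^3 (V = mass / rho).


Formula: V = mass / rho
Step 1 — convert tonnes to kg: 20166 t * 1000 = 20166000 kg
Step 2 — V = 20166000 / 1023.4 ≈ 19705 m^3 (5 s.f.)

19705 m^3


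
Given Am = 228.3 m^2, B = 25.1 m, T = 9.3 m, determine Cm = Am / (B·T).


Formula: Cm = Am / (B * T)
Step 1 — B * T = 25.1 * 9.3 = 233.43 m^2
Step 2 — Cm = 228.3 / 233.43 ≈ 0.97802 (5 s.f.)

0.97802


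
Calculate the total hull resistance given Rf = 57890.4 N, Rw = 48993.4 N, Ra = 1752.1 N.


Formula: Rt = Rf + Rw + Ra
Substituting: Rt = 57890.4 + 48993.4 + 1752.1
Result: Rt = 108635.9 N

108635.9 N


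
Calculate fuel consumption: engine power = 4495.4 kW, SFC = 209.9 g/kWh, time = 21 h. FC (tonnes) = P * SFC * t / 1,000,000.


Formula: FC (tonnes) = P * SFC * t / 1,000,000
Step 1 — P * SFC * t = 4495.4 * 209.9 * 21 = 19815273.66 g
Step 2 — FC (tonnes) = 19815273.66 / 1,000,000 ≈ 19.815 tonnes (5 s.f.)

19.815 tonnes


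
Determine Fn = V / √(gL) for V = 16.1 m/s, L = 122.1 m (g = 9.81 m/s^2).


Formula: Fn = V / sqrt(g * L)
Step 1 — g * L = 9.81 * 122.1 = 1197.801
Step 2 — sqrt(g * L) = sqrt(1197.801) = 34.609262
Step 3 — Fn = 16.1 / 34.609262 ≈ 0.46519 (5 s.f.)

0.46519


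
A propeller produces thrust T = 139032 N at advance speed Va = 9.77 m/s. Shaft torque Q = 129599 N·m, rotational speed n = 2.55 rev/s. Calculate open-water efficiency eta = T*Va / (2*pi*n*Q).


Formula: eta = T * Va / (2 * pi * n * Q)
Step 1 — numerator = T * Va = 139032 * 9.77 = 1358342.64
Step 2 — 2 * pi * n = 2 * pi * 2.55 = 16.022123
Step 3 — denominator = 16.022123 * 129599 = 2076451.12
Step 4 — eta = 1358342.64 / 2076451.12 ≈ 0.65417 (5 s.f.)

0.65417


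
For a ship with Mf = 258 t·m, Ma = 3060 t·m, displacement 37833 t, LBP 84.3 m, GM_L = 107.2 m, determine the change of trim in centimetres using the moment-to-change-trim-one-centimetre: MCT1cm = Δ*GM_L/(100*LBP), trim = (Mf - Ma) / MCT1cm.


Formula: net trimming moment = Mf - Ma; MCT1cm = Δ*GM_L/(100*LBP); trim = net moment / MCT1cm
Step 1 — net trimming moment = 258 - 3060 = -2802 t·m
Step 2 — MCT1cm = 37833 * 107.2 / (100 * 84.3) = 481.1029 t·m/cm
Step 3 — trim = -2802 / 481.1029 ≈ -5.8241 cm (5 s.f.)

-5.8241 cm
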